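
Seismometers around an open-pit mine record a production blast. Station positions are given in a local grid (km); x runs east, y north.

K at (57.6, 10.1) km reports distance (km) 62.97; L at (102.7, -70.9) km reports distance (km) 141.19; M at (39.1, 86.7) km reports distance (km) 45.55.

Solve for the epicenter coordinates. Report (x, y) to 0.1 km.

Circle about each station: (x − 57.6)² + (y − 10.1)² = 62.97²; (x − 102.7)² + (y + 70.9)² = 141.19²; (x − 39.1)² + (y − 86.7)² = 45.55².
Subtracting the K equation from the L and M equations removes the quadratic terms:
90.2 x − 162.0 y = -3815.07
-37.0 x + 153.2 y = 7516.35
Solving the 2×2 system: x ≈ 80.9, y ≈ 68.6 km.
Check against K (with the unrounded x, y): √((x − 57.6)²+(y − 10.1)²) = 62.98 ≈ 62.97 km. ✓

x ≈ 80.9 km, y ≈ 68.6 km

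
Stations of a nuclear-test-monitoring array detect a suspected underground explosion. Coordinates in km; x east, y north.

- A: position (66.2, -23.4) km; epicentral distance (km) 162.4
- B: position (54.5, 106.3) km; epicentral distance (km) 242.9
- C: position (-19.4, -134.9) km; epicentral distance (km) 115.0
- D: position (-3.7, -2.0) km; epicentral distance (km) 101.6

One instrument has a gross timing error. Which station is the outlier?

Solve using three stations at a time. Using A, C, D (subtract circle equations pairwise → linear system) gives (x, y) ≈ (-94.3, -47.8).
Distances from that point to each station vs reported:
  A: calculated 162.3 vs reported 162.4 → residual 0.1 km
  B: calculated 214.2 vs reported 242.9 → residual 28.7 km
  C: calculated 114.9 vs reported 115.0 → residual 0.1 km
  D: calculated 101.5 vs reported 101.6 → residual 0.1 km
A, C, D are mutually consistent (residuals ≈ 0); B is off by 28.7 km.

B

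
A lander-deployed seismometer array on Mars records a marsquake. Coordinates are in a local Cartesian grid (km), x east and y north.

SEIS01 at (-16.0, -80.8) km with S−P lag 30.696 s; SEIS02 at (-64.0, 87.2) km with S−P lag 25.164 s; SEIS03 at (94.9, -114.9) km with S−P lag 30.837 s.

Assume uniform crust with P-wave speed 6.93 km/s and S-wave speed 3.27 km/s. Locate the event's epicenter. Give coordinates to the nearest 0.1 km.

Distance from S−P lag: d = Δt · v_P v_S / (v_P − v_S) = Δt · (6.93·3.27)/(6.93−3.27) ≈ 6.1916·Δt.
So d_SEIS01 = 190.06, d_SEIS02 = 155.80, d_SEIS03 = 190.93 km.
Circle about each station: (x + 16.0)² + (y + 80.8)² = 190.06²; (x + 64.0)² + (y − 87.2)² = 155.80²; (x − 94.9)² + (y + 114.9)² = 190.93².
Subtracting pairs of circle equations eliminates x²+y² and gives linear equations (the radical axes):
-96.0 x + 336.0 y = 16764.36
221.8 x − 68.2 y = 15091.92
Solving the 2×2 system: x ≈ 91.4, y ≈ 76.0 km.
Check against SEIS01 (with the unrounded x, y): √((x + 16.0)²+(y + 80.8)²) = 190.07 ≈ 190.06 km. ✓

x ≈ 91.4 km, y ≈ 76.0 km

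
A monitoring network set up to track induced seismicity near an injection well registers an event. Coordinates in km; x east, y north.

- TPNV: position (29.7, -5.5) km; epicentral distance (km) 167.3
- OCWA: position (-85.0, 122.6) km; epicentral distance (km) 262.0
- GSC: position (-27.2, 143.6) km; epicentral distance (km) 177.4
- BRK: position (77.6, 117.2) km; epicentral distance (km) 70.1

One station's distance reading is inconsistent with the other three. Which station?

Solve using three stations at a time. Using TPNV, GSC, BRK (subtract circle equations pairwise → linear system) gives (x, y) ≈ (147.6, 113.2).
Distances from that point to each station vs reported:
  TPNV: calculated 167.3 vs reported 167.3 → residual 0.0 km
  OCWA: calculated 232.8 vs reported 262.0 → residual 29.2 km
  GSC: calculated 177.4 vs reported 177.4 → residual 0.0 km
  BRK: calculated 70.1 vs reported 70.1 → residual 0.0 km
TPNV, GSC, BRK are mutually consistent (residuals ≈ 0); OCWA is off by 29.2 km.

OCWA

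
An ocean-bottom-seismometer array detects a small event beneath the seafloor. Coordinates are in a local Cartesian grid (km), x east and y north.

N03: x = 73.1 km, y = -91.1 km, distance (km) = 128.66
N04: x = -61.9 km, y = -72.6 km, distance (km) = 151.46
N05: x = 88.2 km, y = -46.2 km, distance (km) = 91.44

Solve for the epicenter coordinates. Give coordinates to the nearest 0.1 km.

x ≈ 45.2 km, y ≈ 34.5 km

Circle about each station: (x − 73.1)² + (y + 91.1)² = 128.66²; (x + 61.9)² + (y + 72.6)² = 151.46²; (x − 88.2)² + (y + 46.2)² = 91.44².
Subtracting the N03 equation from the N04 and N05 equations removes the quadratic terms:
-270.0 x + 37.0 y = -10927.19
30.2 x + 89.8 y = 4462.98
Solving the 2×2 system: x ≈ 45.2, y ≈ 34.5 km.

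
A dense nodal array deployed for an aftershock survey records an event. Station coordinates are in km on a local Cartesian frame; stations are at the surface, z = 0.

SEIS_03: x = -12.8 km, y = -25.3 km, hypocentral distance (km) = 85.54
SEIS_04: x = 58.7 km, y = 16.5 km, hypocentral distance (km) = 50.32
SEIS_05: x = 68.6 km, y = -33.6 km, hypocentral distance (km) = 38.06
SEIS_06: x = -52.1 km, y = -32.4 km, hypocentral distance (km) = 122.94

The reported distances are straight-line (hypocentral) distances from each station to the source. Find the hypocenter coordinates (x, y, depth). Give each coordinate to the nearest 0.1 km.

Each station gives a sphere (x−x_i)² + (y−y_i)² + z² = d_i² (stations at z=0).
Subtracting the SEIS_03 sphere from SEIS_04 and SEIS_05: z² cancels, leaving linear equations in x and y:
143.0 x + 83.6 y = 7699.00
162.8 x − 16.6 y = 10899.52
Solving: x ≈ 65.003, y ≈ -19.096 km (keep extra digits for the depth step; rounded: 65.0, -19.1).
Then from the SEIS_03 sphere: z² = 85.54² − (x + 12.8)² − (y + 25.3)² with x = 65.003, y = -19.096, so z ≈ 35.004 ≈ 35.0 km.

(65.0, -19.1, 35.0)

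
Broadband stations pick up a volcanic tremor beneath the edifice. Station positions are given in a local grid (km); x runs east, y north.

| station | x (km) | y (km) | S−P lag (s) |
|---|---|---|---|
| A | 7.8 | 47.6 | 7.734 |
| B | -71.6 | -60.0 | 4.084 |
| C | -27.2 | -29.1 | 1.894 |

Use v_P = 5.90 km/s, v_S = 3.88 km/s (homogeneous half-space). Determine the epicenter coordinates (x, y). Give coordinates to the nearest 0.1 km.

Distance from S−P lag: d = Δt · v_P v_S / (v_P − v_S) = Δt · (5.90·3.88)/(5.90−3.88) ≈ 11.3327·Δt.
So d_A = 87.65, d_B = 46.28, d_C = 21.46 km.
Circle about each station: (x − 7.8)² + (y − 47.6)² = 87.65²; (x + 71.6)² + (y + 60.0)² = 46.28²; (x + 27.2)² + (y + 29.1)² = 21.46².
Subtracting pairs of circle equations eliminates x²+y² and gives linear equations (the radical axes):
-158.8 x − 215.2 y = 11940.64
-70.0 x − 153.4 y = 6482.04
Solving the 2×2 system: x ≈ -47.0, y ≈ -20.8 km.
Check against A (with the unrounded x, y): √((x − 7.8)²+(y − 47.6)²) = 87.65 ≈ 87.65 km. ✓

(-47.0, -20.8)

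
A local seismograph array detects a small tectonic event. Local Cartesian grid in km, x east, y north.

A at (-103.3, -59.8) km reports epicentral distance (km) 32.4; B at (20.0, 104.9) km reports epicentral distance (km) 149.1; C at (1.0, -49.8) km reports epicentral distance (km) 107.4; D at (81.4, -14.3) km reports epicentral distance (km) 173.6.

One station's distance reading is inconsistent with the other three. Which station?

A

Solve using three stations at a time. Using B, C, D (subtract circle equations pairwise → linear system) gives (x, y) ≈ (-91.0, 5.5).
Distances from that point to each station vs reported:
  A: calculated 66.4 vs reported 32.4 → residual 34.0 km
  B: calculated 149.1 vs reported 149.1 → residual 0.0 km
  C: calculated 107.4 vs reported 107.4 → residual 0.0 km
  D: calculated 173.6 vs reported 173.6 → residual 0.0 km
B, C, D are mutually consistent (residuals ≈ 0); A is off by 34.0 km.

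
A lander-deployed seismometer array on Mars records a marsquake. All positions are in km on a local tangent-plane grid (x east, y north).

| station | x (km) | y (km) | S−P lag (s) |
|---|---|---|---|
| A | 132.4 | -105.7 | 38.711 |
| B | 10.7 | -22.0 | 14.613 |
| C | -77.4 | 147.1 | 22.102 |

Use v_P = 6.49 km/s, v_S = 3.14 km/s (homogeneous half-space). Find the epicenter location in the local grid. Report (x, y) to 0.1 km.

x ≈ -71.1 km, y ≈ 12.8 km

Distance from S−P lag: d = Δt · v_P v_S / (v_P − v_S) = Δt · (6.49·3.14)/(6.49−3.14) ≈ 6.0832·Δt.
So d_A = 235.49, d_B = 88.89, d_C = 134.45 km.
Circle about each station: (x − 132.4)² + (y + 105.7)² = 235.49²; (x − 10.7)² + (y + 22.0)² = 88.89²; (x + 77.4)² + (y − 147.1)² = 134.45².
Subtracting the A equation from the B and C equations removes the quadratic terms:
-243.4 x + 167.4 y = 19450.35
-419.6 x + 505.6 y = 36305.66
Solving the 2×2 system: x ≈ -71.1, y ≈ 12.8 km.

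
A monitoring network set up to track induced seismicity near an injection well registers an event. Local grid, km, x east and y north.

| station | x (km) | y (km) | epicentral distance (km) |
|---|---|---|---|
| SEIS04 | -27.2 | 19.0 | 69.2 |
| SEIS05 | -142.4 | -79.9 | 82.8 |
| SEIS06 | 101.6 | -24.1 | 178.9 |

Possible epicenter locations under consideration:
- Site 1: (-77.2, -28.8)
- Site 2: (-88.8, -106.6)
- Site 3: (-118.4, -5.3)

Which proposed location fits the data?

For each candidate, compare |candidate − station| to the reported distance:
Site 1: residuals SEIS04 0.0, SEIS05 0.0, SEIS06 0.0 → max 0.0 km
Site 2: residuals SEIS04 70.7, SEIS05 22.9, SEIS06 28.6 → max 70.7 km
Site 3: residuals SEIS04 25.2, SEIS05 4.4, SEIS06 41.9 → max 41.9 km
Only Site 1 has all residuals ≈ 0.

Site 1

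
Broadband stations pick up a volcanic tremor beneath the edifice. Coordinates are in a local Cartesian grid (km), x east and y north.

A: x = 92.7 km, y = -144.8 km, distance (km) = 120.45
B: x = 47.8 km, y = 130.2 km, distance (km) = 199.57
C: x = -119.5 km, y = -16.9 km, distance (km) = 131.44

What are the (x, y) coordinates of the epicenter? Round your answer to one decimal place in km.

(3.1, -64.3)

Circle about each station: (x − 92.7)² + (y + 144.8)² = 120.45²; (x − 47.8)² + (y − 130.2)² = 199.57²; (x + 119.5)² + (y + 16.9)² = 131.44².
Subtracting pairs of circle equations eliminates x²+y² and gives linear equations (the radical axes):
-89.8 x + 550.0 y = -35643.43
-424.4 x + 255.8 y = -17762.74
Solving the 2×2 system: x ≈ 3.1, y ≈ -64.3 km.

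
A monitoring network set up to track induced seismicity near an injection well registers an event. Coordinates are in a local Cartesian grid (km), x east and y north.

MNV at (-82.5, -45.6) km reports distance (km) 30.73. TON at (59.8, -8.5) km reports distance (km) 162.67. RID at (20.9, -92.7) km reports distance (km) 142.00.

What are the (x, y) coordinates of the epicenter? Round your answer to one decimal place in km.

Circle about each station: (x + 82.5)² + (y + 45.6)² = 30.73²; (x − 59.8)² + (y + 8.5)² = 162.67²; (x − 20.9)² + (y + 92.7)² = 142.00².
Subtracting the MNV equation from the TON and RID equations removes the quadratic terms:
284.6 x + 74.2 y = -30754.52
206.8 x − 94.2 y = -19075.18
Solving the 2×2 system: x ≈ -102.3, y ≈ -22.1 km.

x ≈ -102.3 km, y ≈ -22.1 km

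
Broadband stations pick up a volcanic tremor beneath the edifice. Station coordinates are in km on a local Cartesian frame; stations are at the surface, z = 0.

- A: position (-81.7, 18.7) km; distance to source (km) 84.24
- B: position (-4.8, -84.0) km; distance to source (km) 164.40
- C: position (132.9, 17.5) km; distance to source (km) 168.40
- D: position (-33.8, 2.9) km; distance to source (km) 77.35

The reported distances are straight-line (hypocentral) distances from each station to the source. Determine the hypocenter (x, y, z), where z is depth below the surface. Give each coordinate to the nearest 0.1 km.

Each station gives a sphere (x−x_i)² + (y−y_i)² + z² = d_i² (stations at z=0).
Subtracting the A sphere from B and C: z² cancels, leaving linear equations in x and y:
153.8 x − 205.4 y = -19876.52
429.2 x − 2.4 y = -10318.10
Solving: x ≈ -23.598, y ≈ 79.100 km (keep extra digits for the depth step; rounded: -23.6, 79.1).
Then from the A sphere: z² = 84.24² − (x + 81.7)² − (y − 18.7)² with x = -23.598, y = 79.100, so z ≈ 8.507 ≈ 8.5 km.
Check against D (with the unrounded solution): distance 77.35 ≈ 77.35 km. ✓

x ≈ -23.6 km, y ≈ 79.1 km, depth ≈ 8.5 km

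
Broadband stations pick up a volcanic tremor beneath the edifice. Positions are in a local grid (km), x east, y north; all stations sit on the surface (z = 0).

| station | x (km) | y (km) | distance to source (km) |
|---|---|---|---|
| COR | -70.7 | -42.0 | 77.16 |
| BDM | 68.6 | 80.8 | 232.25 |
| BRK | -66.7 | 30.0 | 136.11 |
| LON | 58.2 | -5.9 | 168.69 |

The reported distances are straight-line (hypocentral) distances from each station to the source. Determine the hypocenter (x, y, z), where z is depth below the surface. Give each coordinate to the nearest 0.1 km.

(-74.2, -93.0, 57.8)

Each station gives a sphere (x−x_i)² + (y−y_i)² + z² = d_i² (stations at z=0).
Subtracting the COR sphere from BDM and BRK: z² cancels, leaving linear equations in x and y:
278.6 x + 245.6 y = -43514.29
8.0 x + 144.0 y = -13985.87
Solving: x ≈ -74.203, y ≈ -93.002 km (keep extra digits for the depth step; rounded: -74.2, -93.0).
Then from the COR sphere: z² = 77.16² − (x + 70.7)² − (y + 42.0)² with x = -74.203, y = -93.002, so z ≈ 57.794 ≈ 57.8 km.
Check against LON (with the unrounded solution): distance 168.69 ≈ 168.69 km. ✓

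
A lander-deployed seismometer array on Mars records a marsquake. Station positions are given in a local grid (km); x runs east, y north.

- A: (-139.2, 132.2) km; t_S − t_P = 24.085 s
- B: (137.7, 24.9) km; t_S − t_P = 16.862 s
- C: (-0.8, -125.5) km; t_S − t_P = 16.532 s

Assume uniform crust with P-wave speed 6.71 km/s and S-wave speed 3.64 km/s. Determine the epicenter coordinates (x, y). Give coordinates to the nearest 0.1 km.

x ≈ 4.9 km, y ≈ 5.9 km

Distance from S−P lag: d = Δt · v_P v_S / (v_P − v_S) = Δt · (6.71·3.64)/(6.71−3.64) ≈ 7.9558·Δt.
So d_A = 191.62, d_B = 134.15, d_C = 131.53 km.
Circle about each station: (x + 139.2)² + (y − 132.2)² = 191.62²; (x − 137.7)² + (y − 24.9)² = 134.15²; (x + 0.8)² + (y + 125.5)² = 131.53².
Subtracting pairs of circle equations eliminates x²+y² and gives linear equations (the radical axes):
553.8 x − 214.6 y = 1449.82
276.8 x − 515.4 y = -1684.51
Solving the 2×2 system: x ≈ 4.9, y ≈ 5.9 km.
Check against A (with the unrounded x, y): √((x + 139.2)²+(y − 132.2)²) = 191.62 ≈ 191.62 km. ✓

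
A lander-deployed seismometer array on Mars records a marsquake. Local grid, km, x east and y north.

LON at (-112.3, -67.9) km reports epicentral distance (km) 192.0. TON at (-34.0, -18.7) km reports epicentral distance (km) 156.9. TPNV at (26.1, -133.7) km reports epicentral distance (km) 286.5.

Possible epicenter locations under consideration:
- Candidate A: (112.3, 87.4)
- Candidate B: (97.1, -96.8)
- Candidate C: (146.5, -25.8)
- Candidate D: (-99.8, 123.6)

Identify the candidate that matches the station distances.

Candidate D

For each candidate, compare |candidate − station| to the reported distance:
Candidate A: residuals LON 81.1, TON 23.8, TPNV 49.2 → max 81.1 km
Candidate B: residuals LON 19.4, TON 4.3, TPNV 206.5 → max 206.5 km
Candidate C: residuals LON 70.2, TON 23.7, TPNV 124.8 → max 124.8 km
Candidate D: residuals LON 0.1, TON 0.1, TPNV 0.0 → max 0.1 km
Only Candidate D has all residuals ≈ 0.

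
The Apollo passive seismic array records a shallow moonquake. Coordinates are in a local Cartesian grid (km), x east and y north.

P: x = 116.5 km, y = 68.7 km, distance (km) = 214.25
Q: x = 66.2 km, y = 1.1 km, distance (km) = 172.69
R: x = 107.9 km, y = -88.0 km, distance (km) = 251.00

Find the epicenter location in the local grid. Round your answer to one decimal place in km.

Circle about each station: (x − 116.5)² + (y − 68.7)² = 214.25²; (x − 66.2)² + (y − 1.1)² = 172.69²; (x − 107.9)² + (y + 88.0)² = 251.00².
Subtracting the P equation from the Q and R equations removes the quadratic terms:
-100.6 x − 135.2 y = 2172.94
-17.2 x − 313.4 y = -16003.47
Solving the 2×2 system: x ≈ -97.4, y ≈ 56.4 km.

-97.4 km east, 56.4 km north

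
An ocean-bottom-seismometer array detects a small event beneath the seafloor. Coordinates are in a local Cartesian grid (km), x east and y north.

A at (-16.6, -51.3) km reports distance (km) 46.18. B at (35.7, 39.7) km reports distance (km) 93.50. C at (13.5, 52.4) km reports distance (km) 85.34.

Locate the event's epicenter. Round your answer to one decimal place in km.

Circle about each station: (x + 16.6)² + (y + 51.3)² = 46.18²; (x − 35.7)² + (y − 39.7)² = 93.50²; (x − 13.5)² + (y − 52.4)² = 85.34².
Subtracting the A equation from the B and C equations removes the quadratic terms:
104.6 x + 182.0 y = -6666.33
60.2 x + 207.4 y = -5129.56
Solving the 2×2 system: x ≈ -41.8, y ≈ -12.6 km.

x ≈ -41.8 km, y ≈ -12.6 km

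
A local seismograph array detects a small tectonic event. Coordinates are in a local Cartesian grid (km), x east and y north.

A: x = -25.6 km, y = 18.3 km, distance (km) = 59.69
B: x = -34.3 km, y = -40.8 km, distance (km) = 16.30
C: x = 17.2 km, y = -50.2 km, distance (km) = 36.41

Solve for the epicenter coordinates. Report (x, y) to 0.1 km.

(-18.0, -40.9)

Circle about each station: (x + 25.6)² + (y − 18.3)² = 59.69²; (x + 34.3)² + (y + 40.8)² = 16.30²; (x − 17.2)² + (y + 50.2)² = 36.41².
Subtracting the A equation from the B and C equations removes the quadratic terms:
-17.4 x − 118.2 y = 5148.09
85.6 x − 137.0 y = 4062.84
Solving the 2×2 system: x ≈ -18.0, y ≈ -40.9 km.
Check against A (with the unrounded x, y): √((x + 25.6)²+(y − 18.3)²) = 59.69 ≈ 59.69 km. ✓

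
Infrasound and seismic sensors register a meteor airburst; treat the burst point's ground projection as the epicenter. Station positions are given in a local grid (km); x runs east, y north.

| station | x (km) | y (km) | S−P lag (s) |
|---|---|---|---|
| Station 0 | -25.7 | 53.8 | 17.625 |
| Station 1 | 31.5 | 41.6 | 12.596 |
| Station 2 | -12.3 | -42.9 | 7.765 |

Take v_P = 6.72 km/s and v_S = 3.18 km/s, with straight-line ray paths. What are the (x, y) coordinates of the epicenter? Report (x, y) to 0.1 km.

Distance from S−P lag: d = Δt · v_P v_S / (v_P − v_S) = Δt · (6.72·3.18)/(6.72−3.18) ≈ 6.0366·Δt.
So d_Station 0 = 106.40, d_Station 1 = 76.04, d_Station 2 = 46.87 km.
Circle about each station: (x + 25.7)² + (y − 53.8)² = 106.40²; (x − 31.5)² + (y − 41.6)² = 76.04²; (x + 12.3)² + (y + 42.9)² = 46.87².
Subtracting the Station 0 equation from the Station 1 and Station 2 equations removes the quadratic terms:
114.4 x − 24.4 y = 4706.76
26.8 x − 193.4 y = 7560.93
Solving the 2×2 system: x ≈ 33.8, y ≈ -34.4 km.

(33.8, -34.4)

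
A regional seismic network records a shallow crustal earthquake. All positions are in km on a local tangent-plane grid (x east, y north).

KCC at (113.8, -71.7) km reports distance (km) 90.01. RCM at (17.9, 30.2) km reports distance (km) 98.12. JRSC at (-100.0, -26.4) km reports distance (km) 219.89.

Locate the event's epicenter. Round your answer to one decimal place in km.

115.3 km east, 18.3 km north

Circle about each station: (x − 113.8)² + (y + 71.7)² = 90.01²; (x − 17.9)² + (y − 30.2)² = 98.12²; (x + 100.0)² + (y + 26.4)² = 219.89².
Subtracting the KCC equation from the RCM and JRSC equations removes the quadratic terms:
-191.8 x + 203.8 y = -18384.61
-427.6 x + 90.6 y = -47644.18
Solving the 2×2 system: x ≈ 115.3, y ≈ 18.3 km.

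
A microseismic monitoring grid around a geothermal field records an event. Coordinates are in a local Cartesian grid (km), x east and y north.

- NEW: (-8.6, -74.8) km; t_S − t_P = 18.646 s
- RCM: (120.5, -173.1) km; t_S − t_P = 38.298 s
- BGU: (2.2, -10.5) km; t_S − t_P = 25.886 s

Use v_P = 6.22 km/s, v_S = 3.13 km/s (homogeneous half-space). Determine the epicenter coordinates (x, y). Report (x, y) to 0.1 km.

x ≈ -115.6 km, y ≈ -123.3 km

Distance from S−P lag: d = Δt · v_P v_S / (v_P − v_S) = Δt · (6.22·3.13)/(6.22−3.13) ≈ 6.3005·Δt.
So d_NEW = 117.48, d_RCM = 241.30, d_BGU = 163.10 km.
Circle about each station: (x + 8.6)² + (y + 74.8)² = 117.48²; (x − 120.5)² + (y + 173.1)² = 241.30²; (x − 2.2)² + (y + 10.5)² = 163.10².
Subtracting pairs of circle equations eliminates x²+y² and gives linear equations (the radical axes):
258.2 x − 196.6 y = -5609.28
21.6 x + 128.6 y = -18353.97
Solving the 2×2 system: x ≈ -115.6, y ≈ -123.3 km.
Check against NEW (with the unrounded x, y): √((x + 8.6)²+(y + 74.8)²) = 117.49 ≈ 117.48 km. ✓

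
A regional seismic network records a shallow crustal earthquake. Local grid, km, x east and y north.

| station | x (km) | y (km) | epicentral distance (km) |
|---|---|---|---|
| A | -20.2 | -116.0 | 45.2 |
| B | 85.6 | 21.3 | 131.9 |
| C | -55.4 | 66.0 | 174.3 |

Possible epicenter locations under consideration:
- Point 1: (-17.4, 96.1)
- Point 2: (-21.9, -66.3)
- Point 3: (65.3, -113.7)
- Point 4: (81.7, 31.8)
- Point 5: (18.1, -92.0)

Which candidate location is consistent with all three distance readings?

Point 5

For each candidate, compare |candidate − station| to the reported distance:
Point 1: residuals A 166.9, B 4.6, C 125.8 → max 166.9 km
Point 2: residuals A 4.5, B 6.8, C 37.8 → max 37.8 km
Point 3: residuals A 40.3, B 4.6, C 42.2 → max 42.2 km
Point 4: residuals A 134.3, B 120.7, C 33.0 → max 134.3 km
Point 5: residuals A 0.0, B 0.0, C 0.0 → max 0.0 km
Only Point 5 has all residuals ≈ 0.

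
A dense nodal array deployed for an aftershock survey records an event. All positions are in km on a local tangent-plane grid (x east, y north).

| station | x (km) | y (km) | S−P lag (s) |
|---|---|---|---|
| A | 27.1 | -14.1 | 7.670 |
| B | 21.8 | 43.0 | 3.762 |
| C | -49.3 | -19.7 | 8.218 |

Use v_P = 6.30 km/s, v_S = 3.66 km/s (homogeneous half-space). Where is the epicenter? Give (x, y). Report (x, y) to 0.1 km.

x ≈ -11.0 km, y ≈ 41.0 km

Distance from S−P lag: d = Δt · v_P v_S / (v_P − v_S) = Δt · (6.30·3.66)/(6.30−3.66) ≈ 8.7341·Δt.
So d_A = 66.99, d_B = 32.86, d_C = 71.78 km.
Circle about each station: (x − 27.1)² + (y + 14.1)² = 66.99²; (x − 21.8)² + (y − 43.0)² = 32.86²; (x + 49.3)² + (y + 19.7)² = 71.78².
Subtracting pairs of circle equations eliminates x²+y² and gives linear equations (the radical axes):
-10.6 x + 114.2 y = 4798.90
-152.8 x − 11.2 y = 1220.65
Solving the 2×2 system: x ≈ -11.0, y ≈ 41.0 km.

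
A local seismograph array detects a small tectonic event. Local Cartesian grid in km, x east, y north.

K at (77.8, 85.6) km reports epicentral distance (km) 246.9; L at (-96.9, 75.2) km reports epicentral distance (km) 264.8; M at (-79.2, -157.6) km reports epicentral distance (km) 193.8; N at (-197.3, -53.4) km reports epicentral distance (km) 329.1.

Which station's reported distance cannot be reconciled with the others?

Solve using three stations at a time. Using K, M, N (subtract circle equations pairwise → linear system) gives (x, y) ≈ (114.5, -158.5).
Distances from that point to each station vs reported:
  K: calculated 246.8 vs reported 246.9 → residual 0.1 km
  L: calculated 315.1 vs reported 264.8 → residual 50.3 km
  M: calculated 193.7 vs reported 193.8 → residual 0.1 km
  N: calculated 329.1 vs reported 329.1 → residual 0.0 km
K, M, N are mutually consistent (residuals ≈ 0); L is off by 50.3 km.

L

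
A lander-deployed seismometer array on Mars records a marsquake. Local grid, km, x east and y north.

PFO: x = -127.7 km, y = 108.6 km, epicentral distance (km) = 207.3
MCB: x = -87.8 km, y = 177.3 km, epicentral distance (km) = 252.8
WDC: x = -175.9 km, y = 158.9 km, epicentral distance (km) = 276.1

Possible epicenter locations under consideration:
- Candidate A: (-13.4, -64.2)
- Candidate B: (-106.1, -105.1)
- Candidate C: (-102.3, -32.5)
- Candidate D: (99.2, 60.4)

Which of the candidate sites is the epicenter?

Candidate A

For each candidate, compare |candidate − station| to the reported distance:
Candidate A: residuals PFO 0.1, MCB 0.1, WDC 0.1 → max 0.1 km
Candidate B: residuals PFO 7.5, MCB 30.2, WDC 3.0 → max 30.2 km
Candidate C: residuals PFO 63.9, MCB 42.5, WDC 71.0 → max 71.0 km
Candidate D: residuals PFO 24.7, MCB 32.3, WDC 16.1 → max 32.3 km
Only Candidate A has all residuals ≈ 0.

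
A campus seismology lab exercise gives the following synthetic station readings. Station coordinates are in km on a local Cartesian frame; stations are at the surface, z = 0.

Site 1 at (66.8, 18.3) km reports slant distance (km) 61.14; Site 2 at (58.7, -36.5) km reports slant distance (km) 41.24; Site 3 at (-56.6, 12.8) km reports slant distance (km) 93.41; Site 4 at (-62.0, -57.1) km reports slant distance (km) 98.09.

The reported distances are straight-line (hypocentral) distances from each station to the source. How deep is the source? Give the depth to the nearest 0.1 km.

depth ≈ 22.3 km

Each station gives a sphere (x−x_i)² + (y−y_i)² + z² = d_i² (stations at z=0).
Subtracting the Site 1 sphere from Site 2 and Site 3: z² cancels, leaving linear equations in x and y:
-16.2 x − 109.6 y = 2018.17
-246.8 x − 11.0 y = -6417.06
Solving: x ≈ 27.000, y ≈ -22.405 km (keep extra digits for the depth step; rounded: 27.0, -22.4).
Then from the Site 1 sphere: z² = 61.14² − (x − 66.8)² − (y − 18.3)² with x = 27.000, y = -22.405, so z ≈ 22.297 ≈ 22.3 km.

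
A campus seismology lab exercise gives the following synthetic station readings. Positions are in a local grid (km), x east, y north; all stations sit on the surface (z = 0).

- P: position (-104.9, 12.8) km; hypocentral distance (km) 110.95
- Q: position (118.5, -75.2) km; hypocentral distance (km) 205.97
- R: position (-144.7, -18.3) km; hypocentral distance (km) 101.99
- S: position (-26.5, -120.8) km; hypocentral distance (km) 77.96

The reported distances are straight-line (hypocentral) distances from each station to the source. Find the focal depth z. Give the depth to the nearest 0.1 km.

Each station gives a sphere (x−x_i)² + (y−y_i)² + z² = d_i² (stations at z=0).
Subtracting the P sphere from Q and R: z² cancels, leaving linear equations in x and y:
446.8 x − 176.0 y = -21584.30
-79.6 x − 62.2 y = 12013.07
Solving: x ≈ -82.699, y ≈ -87.303 km (keep extra digits for the depth step; rounded: -82.7, -87.3).
Then from the P sphere: z² = 110.95² − (x + 104.9)² − (y − 12.8)² with x = -82.699, y = -87.303, so z ≈ 42.384 ≈ 42.4 km.

42.4 km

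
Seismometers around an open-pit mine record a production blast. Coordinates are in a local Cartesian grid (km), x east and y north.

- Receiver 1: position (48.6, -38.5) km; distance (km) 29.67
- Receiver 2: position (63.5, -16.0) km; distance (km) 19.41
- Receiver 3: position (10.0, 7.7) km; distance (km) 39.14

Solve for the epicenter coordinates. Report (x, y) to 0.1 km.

Circle about each station: (x − 48.6)² + (y + 38.5)² = 29.67²; (x − 63.5)² + (y + 16.0)² = 19.41²; (x − 10.0)² + (y − 7.7)² = 39.14².
Subtracting pairs of circle equations eliminates x²+y² and gives linear equations (the radical axes):
29.8 x + 45.0 y = 947.60
-77.2 x + 92.4 y = -4336.55
Solving the 2×2 system: x ≈ 45.4, y ≈ -9.0 km.

(45.4, -9.0)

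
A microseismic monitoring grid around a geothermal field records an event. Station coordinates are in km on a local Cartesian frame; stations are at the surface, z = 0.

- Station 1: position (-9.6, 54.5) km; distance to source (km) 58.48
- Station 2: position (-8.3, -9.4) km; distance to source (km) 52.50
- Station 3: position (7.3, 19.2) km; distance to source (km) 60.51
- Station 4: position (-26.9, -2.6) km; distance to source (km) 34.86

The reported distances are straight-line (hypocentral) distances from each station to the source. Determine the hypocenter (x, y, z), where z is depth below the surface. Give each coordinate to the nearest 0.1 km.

x ≈ -50.8 km, y ≈ 16.5 km, depth ≈ 16.7 km

Each station gives a sphere (x−x_i)² + (y−y_i)² + z² = d_i² (stations at z=0).
Subtracting the Station 1 sphere from Station 2 and Station 3: z² cancels, leaving linear equations in x and y:
2.6 x − 127.8 y = -2241.50
33.8 x − 70.6 y = -2882.03
Solving: x ≈ -50.790, y ≈ 16.506 km (keep extra digits for the depth step; rounded: -50.8, 16.5).
Then from the Station 1 sphere: z² = 58.48² − (x + 9.6)² − (y − 54.5)² with x = -50.790, y = 16.506, so z ≈ 16.726 ≈ 16.7 km.
Check against Station 4 (with the unrounded solution): distance 34.86 ≈ 34.86 km. ✓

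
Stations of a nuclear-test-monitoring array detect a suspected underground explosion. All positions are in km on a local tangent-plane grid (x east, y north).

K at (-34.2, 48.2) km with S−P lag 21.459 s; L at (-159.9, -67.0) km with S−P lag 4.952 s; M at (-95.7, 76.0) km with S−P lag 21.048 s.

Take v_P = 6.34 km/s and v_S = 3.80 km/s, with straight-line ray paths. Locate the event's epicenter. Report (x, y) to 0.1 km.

Distance from S−P lag: d = Δt · v_P v_S / (v_P − v_S) = Δt · (6.34·3.80)/(6.34−3.80) ≈ 9.4850·Δt.
So d_K = 203.54, d_L = 46.97, d_M = 199.64 km.
Circle about each station: (x + 34.2)² + (y − 48.2)² = 203.54²; (x + 159.9)² + (y + 67.0)² = 46.97²; (x + 95.7)² + (y − 76.0)² = 199.64².
Subtracting the K equation from the L and M equations removes the quadratic terms:
-251.4 x − 230.4 y = 65786.48
-123.0 x + 55.6 y = 13014.01
Solving the 2×2 system: x ≈ -157.3, y ≈ -113.9 km.

x ≈ -157.3 km, y ≈ -113.9 km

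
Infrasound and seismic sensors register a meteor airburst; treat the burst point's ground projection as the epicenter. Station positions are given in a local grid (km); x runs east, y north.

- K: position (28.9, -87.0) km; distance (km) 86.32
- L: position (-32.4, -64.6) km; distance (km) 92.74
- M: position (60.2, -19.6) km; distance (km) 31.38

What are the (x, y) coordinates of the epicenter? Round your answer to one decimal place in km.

35.0 km east, -0.9 km north

Circle about each station: (x − 28.9)² + (y + 87.0)² = 86.32²; (x + 32.4)² + (y + 64.6)² = 92.74²; (x − 60.2)² + (y + 19.6)² = 31.38².
Subtracting the K equation from the L and M equations removes the quadratic terms:
-122.6 x + 44.8 y = -4330.86
62.6 x + 134.8 y = 2070.43
Solving the 2×2 system: x ≈ 35.0, y ≈ -0.9 km.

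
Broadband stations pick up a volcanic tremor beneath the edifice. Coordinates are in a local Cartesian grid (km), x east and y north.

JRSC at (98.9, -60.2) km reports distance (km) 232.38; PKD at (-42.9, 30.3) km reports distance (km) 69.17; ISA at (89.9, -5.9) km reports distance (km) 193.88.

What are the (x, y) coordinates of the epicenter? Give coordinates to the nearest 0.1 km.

Circle about each station: (x − 98.9)² + (y + 60.2)² = 232.38²; (x + 42.9)² + (y − 30.3)² = 69.17²; (x − 89.9)² + (y + 5.9)² = 193.88².
Subtracting the JRSC equation from the PKD and ISA equations removes the quadratic terms:
-283.6 x + 181.0 y = 38569.23
-18.0 x + 108.6 y = 11122.58
Solving the 2×2 system: x ≈ -79.0, y ≈ 89.3 km.
Check against JRSC (with the unrounded x, y): √((x − 98.9)²+(y + 60.2)²) = 232.38 ≈ 232.38 km. ✓

(-79.0, 89.3)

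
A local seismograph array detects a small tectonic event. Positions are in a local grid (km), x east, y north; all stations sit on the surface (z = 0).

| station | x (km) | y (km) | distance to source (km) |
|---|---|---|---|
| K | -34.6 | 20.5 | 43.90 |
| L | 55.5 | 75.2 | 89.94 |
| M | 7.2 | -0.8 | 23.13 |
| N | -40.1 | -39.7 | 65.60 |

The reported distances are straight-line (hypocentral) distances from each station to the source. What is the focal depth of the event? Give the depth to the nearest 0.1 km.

21.1 km

Each station gives a sphere (x−x_i)² + (y−y_i)² + z² = d_i² (stations at z=0).
Subtracting the K sphere from L and M: z² cancels, leaving linear equations in x and y:
180.2 x + 109.4 y = 955.89
83.6 x − 42.6 y = -172.72
Solving: x ≈ 1.297, y ≈ 6.600 km (keep extra digits for the depth step; rounded: 1.3, 6.6).
Then from the K sphere: z² = 43.90² − (x + 34.6)² − (y − 20.5)² with x = 1.297, y = 6.600, so z ≈ 21.105 ≈ 21.1 km.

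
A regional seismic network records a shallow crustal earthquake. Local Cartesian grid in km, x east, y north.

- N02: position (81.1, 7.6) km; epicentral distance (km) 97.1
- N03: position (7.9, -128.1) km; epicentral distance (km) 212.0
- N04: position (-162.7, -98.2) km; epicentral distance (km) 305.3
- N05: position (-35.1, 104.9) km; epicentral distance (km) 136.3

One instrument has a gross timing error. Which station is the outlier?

N02

Solve using three stations at a time. Using N03, N04, N05 (subtract circle equations pairwise → linear system) gives (x, y) ≈ (95.3, 65.1).
Distances from that point to each station vs reported:
  N02: calculated 59.2 vs reported 97.1 → residual 37.9 km
  N03: calculated 212.0 vs reported 212.0 → residual 0.0 km
  N04: calculated 305.3 vs reported 305.3 → residual 0.0 km
  N05: calculated 136.3 vs reported 136.3 → residual 0.0 km
N03, N04, N05 are mutually consistent (residuals ≈ 0); N02 is off by 37.9 km.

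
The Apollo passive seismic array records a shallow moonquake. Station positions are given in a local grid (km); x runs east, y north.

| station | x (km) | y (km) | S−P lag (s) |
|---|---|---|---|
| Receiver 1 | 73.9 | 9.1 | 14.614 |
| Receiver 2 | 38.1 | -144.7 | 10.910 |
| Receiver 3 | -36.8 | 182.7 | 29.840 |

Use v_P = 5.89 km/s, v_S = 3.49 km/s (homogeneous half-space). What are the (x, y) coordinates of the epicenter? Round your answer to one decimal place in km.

Distance from S−P lag: d = Δt · v_P v_S / (v_P − v_S) = Δt · (5.89·3.49)/(5.89−3.49) ≈ 8.5650·Δt.
So d_Receiver 1 = 125.17, d_Receiver 2 = 93.44, d_Receiver 3 = 255.58 km.
Circle about each station: (x − 73.9)² + (y − 9.1)² = 125.17²; (x − 38.1)² + (y + 144.7)² = 93.44²; (x + 36.8)² + (y − 182.7)² = 255.58².
Subtracting the Receiver 1 equation from the Receiver 2 and Receiver 3 equations removes the quadratic terms:
-71.6 x − 307.6 y = 23782.18
-221.4 x + 347.2 y = -20464.10
Solving the 2×2 system: x ≈ -21.1, y ≈ -72.4 km.
Check against Receiver 1 (with the unrounded x, y): √((x − 73.9)²+(y − 9.1)²) = 125.18 ≈ 125.17 km. ✓

-21.1 km east, -72.4 km north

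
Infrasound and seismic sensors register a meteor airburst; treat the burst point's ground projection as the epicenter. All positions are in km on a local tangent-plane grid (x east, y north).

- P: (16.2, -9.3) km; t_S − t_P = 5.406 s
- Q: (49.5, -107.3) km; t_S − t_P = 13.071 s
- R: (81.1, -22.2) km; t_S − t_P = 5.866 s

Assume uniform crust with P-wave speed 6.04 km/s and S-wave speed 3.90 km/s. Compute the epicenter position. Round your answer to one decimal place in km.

54.2 km east, 36.5 km north

Distance from S−P lag: d = Δt · v_P v_S / (v_P − v_S) = Δt · (6.04·3.90)/(6.04−3.90) ≈ 11.0075·Δt.
So d_P = 59.51, d_Q = 143.88, d_R = 64.57 km.
Circle about each station: (x − 16.2)² + (y + 9.3)² = 59.51²; (x − 49.5)² + (y + 107.3)² = 143.88²; (x − 81.1)² + (y + 22.2)² = 64.57².
Subtracting pairs of circle equations eliminates x²+y² and gives linear equations (the radical axes):
66.6 x − 196.0 y = -3545.40
129.8 x − 25.8 y = 6093.28
Solving the 2×2 system: x ≈ 54.2, y ≈ 36.5 km.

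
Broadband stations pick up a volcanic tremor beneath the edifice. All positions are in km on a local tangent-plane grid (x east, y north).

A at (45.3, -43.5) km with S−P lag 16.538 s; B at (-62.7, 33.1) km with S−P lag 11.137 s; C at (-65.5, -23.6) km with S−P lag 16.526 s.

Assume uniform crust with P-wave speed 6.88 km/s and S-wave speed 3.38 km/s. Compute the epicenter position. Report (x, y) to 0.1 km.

Distance from S−P lag: d = Δt · v_P v_S / (v_P − v_S) = Δt · (6.88·3.38)/(6.88−3.38) ≈ 6.6441·Δt.
So d_A = 109.88, d_B = 74.00, d_C = 109.80 km.
Circle about each station: (x − 45.3)² + (y + 43.5)² = 109.88²; (x + 62.7)² + (y − 33.1)² = 74.00²; (x + 65.5)² + (y + 23.6)² = 109.80².
Subtracting the A equation from the B and C equations removes the quadratic terms:
-216.0 x + 153.2 y = 7680.17
-221.6 x + 39.8 y = 920.44
Solving the 2×2 system: x ≈ 6.5, y ≈ 59.3 km.
Check against A (with the unrounded x, y): √((x − 45.3)²+(y + 43.5)²) = 109.87 ≈ 109.88 km. ✓

x ≈ 6.5 km, y ≈ 59.3 km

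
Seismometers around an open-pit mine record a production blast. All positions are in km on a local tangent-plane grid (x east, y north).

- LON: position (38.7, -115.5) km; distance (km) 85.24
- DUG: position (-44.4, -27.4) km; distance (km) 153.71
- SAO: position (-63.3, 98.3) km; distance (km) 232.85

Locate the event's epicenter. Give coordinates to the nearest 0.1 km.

Circle about each station: (x − 38.7)² + (y + 115.5)² = 85.24²; (x + 44.4)² + (y + 27.4)² = 153.71²; (x + 63.3)² + (y − 98.3)² = 232.85².
Subtracting the LON equation from the DUG and SAO equations removes the quadratic terms:
-166.2 x + 176.2 y = -28476.73
-204.0 x + 427.6 y = -48121.42
Solving the 2×2 system: x ≈ 105.3, y ≈ -62.3 km.
Check against LON (with the unrounded x, y): √((x − 38.7)²+(y + 115.5)²) = 85.22 ≈ 85.24 km. ✓

105.3 km east, -62.3 km north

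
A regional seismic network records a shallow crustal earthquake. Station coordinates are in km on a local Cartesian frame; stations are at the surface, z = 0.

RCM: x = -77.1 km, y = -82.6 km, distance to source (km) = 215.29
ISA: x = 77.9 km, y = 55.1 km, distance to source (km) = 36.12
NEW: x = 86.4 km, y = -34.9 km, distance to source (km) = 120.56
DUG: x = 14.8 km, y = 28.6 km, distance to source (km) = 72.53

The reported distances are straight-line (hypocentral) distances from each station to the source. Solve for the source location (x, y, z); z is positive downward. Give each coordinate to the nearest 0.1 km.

(61.0, 81.6, 17.8)

Each station gives a sphere (x−x_i)² + (y−y_i)² + z² = d_i² (stations at z=0).
Subtracting the RCM sphere from ISA and NEW: z² cancels, leaving linear equations in x and y:
310.0 x + 275.4 y = 41382.38
327.0 x + 95.4 y = 27730.87
Solving: x ≈ 60.997, y ≈ 81.603 km (keep extra digits for the depth step; rounded: 61.0, 81.6).
Then from the RCM sphere: z² = 215.29² − (x + 77.1)² − (y + 82.6)² with x = 60.997, y = 81.603, so z ≈ 17.787 ≈ 17.8 km.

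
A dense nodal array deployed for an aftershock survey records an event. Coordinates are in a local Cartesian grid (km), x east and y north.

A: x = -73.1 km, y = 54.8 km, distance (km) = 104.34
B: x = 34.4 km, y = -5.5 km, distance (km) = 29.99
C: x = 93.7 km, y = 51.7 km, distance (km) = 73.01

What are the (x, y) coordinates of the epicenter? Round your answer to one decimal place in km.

Circle about each station: (x + 73.1)² + (y − 54.8)² = 104.34²; (x − 34.4)² + (y + 5.5)² = 29.99²; (x − 93.7)² + (y − 51.7)² = 73.01².
Subtracting the A equation from the B and C equations removes the quadratic terms:
215.0 x − 120.6 y = 2854.40
333.6 x − 6.2 y = 8662.31
Solving the 2×2 system: x ≈ 26.4, y ≈ 23.4 km.

(26.4, 23.4)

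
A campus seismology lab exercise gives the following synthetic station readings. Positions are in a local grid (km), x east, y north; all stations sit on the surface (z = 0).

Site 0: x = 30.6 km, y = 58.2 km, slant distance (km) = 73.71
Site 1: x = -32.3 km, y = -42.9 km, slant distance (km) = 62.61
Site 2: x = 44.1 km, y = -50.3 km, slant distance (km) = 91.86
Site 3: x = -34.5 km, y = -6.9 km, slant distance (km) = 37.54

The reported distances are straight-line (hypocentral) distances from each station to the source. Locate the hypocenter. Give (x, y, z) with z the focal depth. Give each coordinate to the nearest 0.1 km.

x ≈ -18.1 km, y ≈ 10.9 km, depth ≈ 28.7 km

Each station gives a sphere (x−x_i)² + (y−y_i)² + z² = d_i² (stations at z=0).
Subtracting the Site 0 sphere from Site 1 and Site 2: z² cancels, leaving linear equations in x and y:
-125.8 x − 202.2 y = 73.25
27.0 x − 217.0 y = -2853.80
Solving: x ≈ -18.100, y ≈ 10.899 km (keep extra digits for the depth step; rounded: -18.1, 10.9).
Then from the Site 0 sphere: z² = 73.71² − (x − 30.6)² − (y − 58.2)² with x = -18.100, y = 10.899, so z ≈ 28.707 ≈ 28.7 km.
Check against Site 3 (with the unrounded solution): distance 37.55 ≈ 37.54 km. ✓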